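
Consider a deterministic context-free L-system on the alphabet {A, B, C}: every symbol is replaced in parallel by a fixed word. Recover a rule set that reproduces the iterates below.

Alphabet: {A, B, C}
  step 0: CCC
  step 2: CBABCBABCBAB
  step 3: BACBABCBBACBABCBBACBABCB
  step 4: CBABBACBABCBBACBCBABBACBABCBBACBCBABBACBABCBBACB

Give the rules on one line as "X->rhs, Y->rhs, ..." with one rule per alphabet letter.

A->AB, B->CB, C->BA

  step 3 ⇒ step 4: BACBABCBBACBABCBBACBABCB ⇒ CB·AB·BA·CB·AB·CB·BA·CB·CB·AB·BA·CB·AB·CB·BA·CB·CB·AB·BA·CB·AB·CB·BA·CB
    A ↦ AB
    B ↦ CB
    C ↦ BA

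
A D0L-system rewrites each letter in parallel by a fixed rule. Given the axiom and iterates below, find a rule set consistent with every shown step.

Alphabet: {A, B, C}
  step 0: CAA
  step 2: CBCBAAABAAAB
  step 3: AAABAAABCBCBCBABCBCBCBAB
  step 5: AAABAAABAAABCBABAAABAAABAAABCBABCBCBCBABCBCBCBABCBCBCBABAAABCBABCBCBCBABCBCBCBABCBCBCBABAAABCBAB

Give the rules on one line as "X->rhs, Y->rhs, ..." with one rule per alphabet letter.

A->CB, B->AB, C->AA

  step 2 ⇒ step 3: CBCBAAABAAAB ⇒ AA·AB·AA·AB·CB·CB·CB·AB·CB·CB·CB·AB
    A ↦ CB
    B ↦ AB
    C ↦ AA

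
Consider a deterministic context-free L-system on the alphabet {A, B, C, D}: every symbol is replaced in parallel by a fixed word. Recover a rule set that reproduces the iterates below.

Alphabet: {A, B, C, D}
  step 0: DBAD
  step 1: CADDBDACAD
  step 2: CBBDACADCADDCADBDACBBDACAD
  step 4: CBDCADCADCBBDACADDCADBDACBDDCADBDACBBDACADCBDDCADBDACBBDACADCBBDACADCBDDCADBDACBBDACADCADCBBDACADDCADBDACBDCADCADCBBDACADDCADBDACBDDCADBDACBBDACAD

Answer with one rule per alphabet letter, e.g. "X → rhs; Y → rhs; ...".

  step 1 ⇒ step 2: CADDBDACAD ⇒ CB·BDA·CAD·CAD·D·CAD·BDA·CB·BDA·CAD
    A ↦ BDA
    B ↦ D
    C ↦ CB
    D ↦ CAD

A->BDA, B->D, C->CB, D->CAD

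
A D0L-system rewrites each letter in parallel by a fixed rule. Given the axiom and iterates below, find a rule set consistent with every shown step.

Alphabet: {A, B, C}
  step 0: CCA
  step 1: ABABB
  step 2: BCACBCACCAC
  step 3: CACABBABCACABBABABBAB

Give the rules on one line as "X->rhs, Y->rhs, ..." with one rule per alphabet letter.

A->B, B->CAC, C->AB

  step 2 ⇒ step 3: BCACBCACCAC ⇒ CAC·AB·B·AB·CAC·AB·B·AB·AB·B·AB
    A ↦ B
    B ↦ CAC
    C ↦ AB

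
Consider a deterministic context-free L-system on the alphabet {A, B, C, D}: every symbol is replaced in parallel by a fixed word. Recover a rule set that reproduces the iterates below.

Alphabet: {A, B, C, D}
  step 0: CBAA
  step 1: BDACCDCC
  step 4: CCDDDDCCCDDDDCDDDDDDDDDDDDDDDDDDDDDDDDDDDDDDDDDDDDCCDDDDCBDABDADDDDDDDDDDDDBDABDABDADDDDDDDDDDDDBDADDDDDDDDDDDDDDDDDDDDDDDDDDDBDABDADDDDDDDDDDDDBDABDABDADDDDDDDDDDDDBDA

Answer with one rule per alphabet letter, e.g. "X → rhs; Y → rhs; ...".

A->C, B->CCD, C->BDA, D->DDD

  step 0 ⇒ step 1: CBAA ⇒ BDA·CCD·C·C
    A ↦ C
    B ↦ CCD
    C ↦ BDA
    D ↦ DDD  (constrained at step 1)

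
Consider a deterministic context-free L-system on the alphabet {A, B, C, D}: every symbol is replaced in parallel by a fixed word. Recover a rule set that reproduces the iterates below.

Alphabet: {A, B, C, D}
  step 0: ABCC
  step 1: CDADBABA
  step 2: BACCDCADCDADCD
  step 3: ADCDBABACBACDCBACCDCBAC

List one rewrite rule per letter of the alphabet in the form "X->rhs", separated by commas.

A->CD, B->AD, C->BA, D->C

  step 2 ⇒ step 3: BACCDCADCDADCD ⇒ AD·CD·BA·BA·C·BA·CD·C·BA·C·CD·C·BA·C
    A ↦ CD
    B ↦ AD
    C ↦ BA
    D ↦ C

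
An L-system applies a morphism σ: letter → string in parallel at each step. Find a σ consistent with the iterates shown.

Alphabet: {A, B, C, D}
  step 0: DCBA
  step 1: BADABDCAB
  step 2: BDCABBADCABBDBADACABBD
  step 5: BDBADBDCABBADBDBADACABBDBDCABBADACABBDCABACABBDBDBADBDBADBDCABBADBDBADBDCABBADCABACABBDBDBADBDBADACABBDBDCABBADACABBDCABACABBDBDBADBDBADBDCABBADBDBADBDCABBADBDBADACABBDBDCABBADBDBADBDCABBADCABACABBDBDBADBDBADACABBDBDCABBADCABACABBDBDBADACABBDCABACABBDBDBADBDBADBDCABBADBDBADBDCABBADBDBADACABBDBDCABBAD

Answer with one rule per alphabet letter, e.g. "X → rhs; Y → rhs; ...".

  step 1 ⇒ step 2: BADABDCAB ⇒ BD·CAB·BAD·CAB·BD·BAD·A·CAB·BD
    A ↦ CAB
    B ↦ BD
    C ↦ A
    D ↦ BAD

A->CAB, B->BD, C->A, D->BAD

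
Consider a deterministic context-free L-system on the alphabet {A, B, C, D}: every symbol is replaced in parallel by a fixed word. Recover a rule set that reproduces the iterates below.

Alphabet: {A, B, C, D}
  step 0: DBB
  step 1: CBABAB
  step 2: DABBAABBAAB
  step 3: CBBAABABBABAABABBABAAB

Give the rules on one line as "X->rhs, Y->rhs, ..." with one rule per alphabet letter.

A->BA, B->AB, C->D, D->CB

  step 2 ⇒ step 3: DABBAABBAAB ⇒ CB·BA·AB·AB·BA·BA·AB·AB·BA·BA·AB
    A ↦ BA
    B ↦ AB
    D ↦ CB
  step 1 ⇒ step 2: CBABAB ⇒ D·AB·BA·AB·BA·AB
    C ↦ D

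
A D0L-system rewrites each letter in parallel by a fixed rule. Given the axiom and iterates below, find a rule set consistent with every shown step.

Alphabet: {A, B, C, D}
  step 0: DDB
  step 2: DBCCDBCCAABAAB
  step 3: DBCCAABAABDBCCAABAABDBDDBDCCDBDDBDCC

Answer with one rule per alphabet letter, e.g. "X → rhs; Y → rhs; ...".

  step 2 ⇒ step 3: DBCCDBCCAABAAB ⇒ DB·CC·AAB·AAB·DB·CC·AAB·AAB·DBD·DBD·CC·DBD·DBD·CC
    A ↦ DBD
    B ↦ CC
    C ↦ AAB
    D ↦ DB

A->DBD, B->CC, C->AAB, D->DB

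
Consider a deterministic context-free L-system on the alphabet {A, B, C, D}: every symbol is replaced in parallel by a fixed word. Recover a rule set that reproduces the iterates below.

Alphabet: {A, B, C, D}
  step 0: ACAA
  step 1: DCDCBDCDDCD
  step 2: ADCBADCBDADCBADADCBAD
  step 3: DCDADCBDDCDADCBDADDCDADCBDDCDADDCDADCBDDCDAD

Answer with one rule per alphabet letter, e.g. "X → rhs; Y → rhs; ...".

  step 2 ⇒ step 3: ADCBADCBDADCBADADCBAD ⇒ DCD·AD·CB·D·DCD·AD·CB·D·AD·DCD·AD·CB·D·DCD·AD·DCD·AD·CB·D·DCD·AD
    A ↦ DCD
    B ↦ D
    C ↦ CB
    D ↦ AD

A->DCD, B->D, C->CB, D->AD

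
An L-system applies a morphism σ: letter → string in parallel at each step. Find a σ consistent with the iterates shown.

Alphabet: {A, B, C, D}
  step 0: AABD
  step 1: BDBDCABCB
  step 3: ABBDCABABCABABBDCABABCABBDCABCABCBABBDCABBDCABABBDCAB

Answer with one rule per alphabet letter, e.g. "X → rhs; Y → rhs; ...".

  step 0 ⇒ step 1: AABD ⇒ BD·BD·CAB·CB
    A ↦ BD
    B ↦ CAB
    D ↦ CB
    C ↦ AB  (constrained at step 1)

A->BD, B->CAB, C->AB, D->CB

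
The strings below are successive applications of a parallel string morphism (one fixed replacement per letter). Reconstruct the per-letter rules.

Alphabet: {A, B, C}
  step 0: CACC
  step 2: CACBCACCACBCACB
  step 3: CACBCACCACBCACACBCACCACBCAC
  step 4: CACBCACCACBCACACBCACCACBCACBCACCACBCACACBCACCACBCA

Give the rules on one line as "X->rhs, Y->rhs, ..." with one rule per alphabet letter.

A->CB, B->C, C->CA

  step 3 ⇒ step 4: CACBCACCACBCACACBCACCACBCAC ⇒ CA·CB·CA·C·CA·CB·CA·CA·CB·CA·C·CA·CB·CA·CB·CA·C·CA·CB·CA·CA·CB·CA·C·CA·CB·CA
    A ↦ CB
    B ↦ C
    C ↦ CA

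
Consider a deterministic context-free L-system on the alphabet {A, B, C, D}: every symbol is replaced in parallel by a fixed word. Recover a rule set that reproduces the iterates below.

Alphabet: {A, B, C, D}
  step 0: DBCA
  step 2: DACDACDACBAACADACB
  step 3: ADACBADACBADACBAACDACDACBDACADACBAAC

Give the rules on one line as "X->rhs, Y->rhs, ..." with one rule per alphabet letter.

A->DAC, B->AAC, C->B, D->A

  step 2 ⇒ step 3: DACDACDACBAACADACB ⇒ A·DAC·B·A·DAC·B·A·DAC·B·AAC·DAC·DAC·B·DAC·A·DAC·B·AAC
    A ↦ DAC
    B ↦ AAC
    C ↦ B
    D ↦ A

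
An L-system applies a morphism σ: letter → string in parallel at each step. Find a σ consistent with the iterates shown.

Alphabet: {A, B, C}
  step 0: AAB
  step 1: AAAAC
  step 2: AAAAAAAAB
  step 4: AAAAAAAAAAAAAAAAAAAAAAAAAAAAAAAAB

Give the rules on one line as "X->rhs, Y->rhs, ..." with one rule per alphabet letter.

  step 1 ⇒ step 2: AAAAC ⇒ AA·AA·AA·AA·B
    A ↦ AA
    C ↦ B
  step 0 ⇒ step 1: AAB ⇒ AA·AA·C
    B ↦ C

A->AA, B->C, C->B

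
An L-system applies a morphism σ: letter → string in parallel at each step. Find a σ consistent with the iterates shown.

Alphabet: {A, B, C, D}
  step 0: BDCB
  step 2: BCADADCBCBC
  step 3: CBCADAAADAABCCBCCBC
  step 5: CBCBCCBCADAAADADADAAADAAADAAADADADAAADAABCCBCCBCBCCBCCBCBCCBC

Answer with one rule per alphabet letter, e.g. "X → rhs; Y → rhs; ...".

A->AD, B->C, C->BC, D->AA

  step 2 ⇒ step 3: BCADADCBCBC ⇒ C·BC·AD·AA·AD·AA·BC·C·BC·C·BC
    A ↦ AD
    B ↦ C
    C ↦ BC
    D ↦ AA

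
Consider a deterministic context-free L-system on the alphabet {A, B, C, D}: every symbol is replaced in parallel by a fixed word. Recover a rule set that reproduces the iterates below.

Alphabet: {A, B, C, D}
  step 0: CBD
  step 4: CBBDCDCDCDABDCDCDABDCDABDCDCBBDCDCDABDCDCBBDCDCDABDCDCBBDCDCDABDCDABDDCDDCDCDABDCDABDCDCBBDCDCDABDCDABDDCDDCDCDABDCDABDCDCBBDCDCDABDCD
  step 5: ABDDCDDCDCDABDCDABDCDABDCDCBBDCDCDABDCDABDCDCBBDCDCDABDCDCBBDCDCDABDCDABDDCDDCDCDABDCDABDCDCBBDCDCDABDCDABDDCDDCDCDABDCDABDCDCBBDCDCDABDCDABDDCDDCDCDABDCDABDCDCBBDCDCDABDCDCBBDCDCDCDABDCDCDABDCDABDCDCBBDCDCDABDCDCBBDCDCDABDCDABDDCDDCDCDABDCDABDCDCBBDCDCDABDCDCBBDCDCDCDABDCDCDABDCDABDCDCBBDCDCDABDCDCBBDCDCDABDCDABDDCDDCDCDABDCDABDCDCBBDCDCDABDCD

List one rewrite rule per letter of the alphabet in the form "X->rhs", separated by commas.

  step 4 ⇒ step 5: CBBDCDCDCDABDCDCDABDCDABDCDCBBDCDCDABDCDCBBDCDCDABDCDCBBDCDCDABDCDABDDCDDCDCDABDCDABDCDCBBDCDCDABDCDABDDCDDCDCDABDCDABDCDCBBDCDCDABDCD ⇒ ABD·DCD·DCD·CD·ABD·CD·ABD·CD·ABD·CD·CBB·DCD·CD·ABD·CD·ABD·CD·CBB·DCD·CD·ABD·CD·CBB·DCD·CD·ABD·CD·ABD·DCD·DCD·CD·ABD·CD·ABD·CD·CBB·DCD·CD·ABD·CD·ABD·DCD·DCD·CD·ABD·CD·ABD·CD·CBB·DCD·CD·ABD·CD·ABD·DCD·DCD·CD·ABD·CD·ABD·CD·CBB·DCD·CD·ABD·CD·CBB·DCD·CD·CD·ABD·CD·CD·ABD·CD·ABD·CD·CBB·DCD·CD·ABD·CD·CBB·DCD·CD·ABD·CD·ABD·DCD·DCD·CD·ABD·CD·ABD·CD·CBB·DCD·CD·ABD·CD·CBB·DCD·CD·CD·ABD·CD·CD·ABD·CD·ABD·CD·CBB·DCD·CD·ABD·CD·CBB·DCD·CD·ABD·CD·ABD·DCD·DCD·CD·ABD·CD·ABD·CD·CBB·DCD·CD·ABD·CD
    A ↦ CBB
    B ↦ DCD
    C ↦ ABD
    D ↦ CD

A->CBB, B->DCD, C->ABD, D->CD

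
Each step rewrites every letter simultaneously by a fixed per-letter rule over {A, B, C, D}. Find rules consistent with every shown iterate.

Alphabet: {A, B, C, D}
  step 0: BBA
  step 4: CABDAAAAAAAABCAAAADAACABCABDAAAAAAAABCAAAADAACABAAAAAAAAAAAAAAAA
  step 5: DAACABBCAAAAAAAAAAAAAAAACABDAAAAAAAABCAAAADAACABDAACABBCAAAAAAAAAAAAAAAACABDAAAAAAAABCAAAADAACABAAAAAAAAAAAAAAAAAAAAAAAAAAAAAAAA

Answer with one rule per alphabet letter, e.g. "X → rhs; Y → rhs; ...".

  step 4 ⇒ step 5: CABDAAAAAAAABCAAAADAACABCABDAAAAAAAABCAAAADAACABAAAAAAAAAAAAAAAA ⇒ D·AA·CAB·BC·AA·AA·AA·AA·AA·AA·AA·AA·CAB·D·AA·AA·AA·AA·BC·AA·AA·D·AA·CAB·D·AA·CAB·BC·AA·AA·AA·AA·AA·AA·AA·AA·CAB·D·AA·AA·AA·AA·BC·AA·AA·D·AA·CAB·AA·AA·AA·AA·AA·AA·AA·AA·AA·AA·AA·AA·AA·AA·AA·AA
    A ↦ AA
    B ↦ CAB
    C ↦ D
    D ↦ BC

A->AA, B->CAB, C->D, D->BC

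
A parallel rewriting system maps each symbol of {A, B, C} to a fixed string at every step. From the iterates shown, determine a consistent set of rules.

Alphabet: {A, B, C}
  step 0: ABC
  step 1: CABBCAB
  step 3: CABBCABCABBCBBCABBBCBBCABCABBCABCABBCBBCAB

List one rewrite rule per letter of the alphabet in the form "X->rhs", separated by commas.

  step 0 ⇒ step 1: ABC ⇒ CA·BBC·AB
    A ↦ CA
    B ↦ BBC
    C ↦ AB

A->CA, B->BBC, C->AB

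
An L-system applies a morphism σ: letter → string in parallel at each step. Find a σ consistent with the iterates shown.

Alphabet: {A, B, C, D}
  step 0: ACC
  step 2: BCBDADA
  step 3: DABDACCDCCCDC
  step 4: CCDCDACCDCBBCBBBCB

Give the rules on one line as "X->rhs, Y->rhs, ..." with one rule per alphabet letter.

  step 3 ⇒ step 4: DABDACCDCCCDC ⇒ C·CDC·DA·C·CDC·B·B·C·B·B·B·C·B
    A ↦ CDC
    B ↦ DA
    C ↦ B
    D ↦ C

A->CDC, B->DA, C->B, D->C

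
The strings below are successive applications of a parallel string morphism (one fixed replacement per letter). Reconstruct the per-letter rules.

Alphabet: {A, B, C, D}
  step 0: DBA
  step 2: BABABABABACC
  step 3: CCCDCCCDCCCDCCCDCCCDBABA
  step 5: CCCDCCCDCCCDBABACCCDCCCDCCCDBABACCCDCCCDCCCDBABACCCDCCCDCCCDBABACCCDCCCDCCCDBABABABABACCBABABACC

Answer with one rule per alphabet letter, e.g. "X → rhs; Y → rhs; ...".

A->CD, B->CC, C->BA, D->CC

  step 2 ⇒ step 3: BABABABABACC ⇒ CC·CD·CC·CD·CC·CD·CC·CD·CC·CD·BA·BA
    A ↦ CD
    B ↦ CC
    C ↦ BA
    D ↦ CC  (constrained at step 0)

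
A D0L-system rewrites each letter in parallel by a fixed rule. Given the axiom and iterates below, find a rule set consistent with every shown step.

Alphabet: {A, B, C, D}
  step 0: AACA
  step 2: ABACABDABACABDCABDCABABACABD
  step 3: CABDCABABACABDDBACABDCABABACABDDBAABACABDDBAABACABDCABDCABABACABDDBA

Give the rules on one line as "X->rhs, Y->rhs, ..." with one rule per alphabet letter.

  step 2 ⇒ step 3: ABACABDABACABDCABDCABABACABD ⇒ CAB·D·CAB·ABA·CAB·D·DBA·CAB·D·CAB·ABA·CAB·D·DBA·ABA·CAB·D·DBA·ABA·CAB·D·CAB·D·CAB·ABA·CAB·D·DBA
    A ↦ CAB
    B ↦ D
    C ↦ ABA
    D ↦ DBA

A->CAB, B->D, C->ABA, D->DBA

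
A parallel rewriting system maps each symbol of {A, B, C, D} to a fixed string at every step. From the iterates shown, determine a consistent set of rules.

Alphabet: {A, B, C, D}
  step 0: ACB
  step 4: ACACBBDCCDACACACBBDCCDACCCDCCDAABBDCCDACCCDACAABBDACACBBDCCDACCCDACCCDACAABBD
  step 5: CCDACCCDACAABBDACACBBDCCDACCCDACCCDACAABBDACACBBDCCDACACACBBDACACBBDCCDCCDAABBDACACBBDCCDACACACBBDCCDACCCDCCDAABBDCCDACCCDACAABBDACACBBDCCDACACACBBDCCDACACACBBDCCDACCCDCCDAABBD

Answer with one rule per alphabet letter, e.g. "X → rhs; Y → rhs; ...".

A->CCD, B->A, C->AC, D->BBD

  step 4 ⇒ step 5: ACACBBDCCDACACACBBDCCDACCCDCCDAABBDCCDACCCDACAABBDACACBBDCCDACCCDACCCDACAABBD ⇒ CCD·AC·CCD·AC·A·A·BBD·AC·AC·BBD·CCD·AC·CCD·AC·CCD·AC·A·A·BBD·AC·AC·BBD·CCD·AC·AC·AC·BBD·AC·AC·BBD·CCD·CCD·A·A·BBD·AC·AC·BBD·CCD·AC·AC·AC·BBD·CCD·AC·CCD·CCD·A·A·BBD·CCD·AC·CCD·AC·A·A·BBD·AC·AC·BBD·CCD·AC·AC·AC·BBD·CCD·AC·AC·AC·BBD·CCD·AC·CCD·CCD·A·A·BBD
    A ↦ CCD
    B ↦ A
    C ↦ AC
    D ↦ BBD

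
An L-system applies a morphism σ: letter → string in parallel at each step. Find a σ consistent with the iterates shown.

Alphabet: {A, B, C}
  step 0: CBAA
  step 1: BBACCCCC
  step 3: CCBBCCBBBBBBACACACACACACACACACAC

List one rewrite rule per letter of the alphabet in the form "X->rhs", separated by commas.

  step 0 ⇒ step 1: CBAA ⇒ BB·AC·CC·CC
    A ↦ CC
    B ↦ AC
    C ↦ BB

A->CC, B->AC, C->BB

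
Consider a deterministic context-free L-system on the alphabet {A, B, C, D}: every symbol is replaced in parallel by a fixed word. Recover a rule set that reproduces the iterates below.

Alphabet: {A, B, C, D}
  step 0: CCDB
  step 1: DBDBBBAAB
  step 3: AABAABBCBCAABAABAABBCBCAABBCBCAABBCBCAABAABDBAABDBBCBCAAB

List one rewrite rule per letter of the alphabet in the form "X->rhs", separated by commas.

A->BC, B->AAB, C->DB, D->BB

  step 0 ⇒ step 1: CCDB ⇒ DB·DB·BB·AAB
    B ↦ AAB
    C ↦ DB
    D ↦ BB
    A ↦ BC  (constrained at step 1)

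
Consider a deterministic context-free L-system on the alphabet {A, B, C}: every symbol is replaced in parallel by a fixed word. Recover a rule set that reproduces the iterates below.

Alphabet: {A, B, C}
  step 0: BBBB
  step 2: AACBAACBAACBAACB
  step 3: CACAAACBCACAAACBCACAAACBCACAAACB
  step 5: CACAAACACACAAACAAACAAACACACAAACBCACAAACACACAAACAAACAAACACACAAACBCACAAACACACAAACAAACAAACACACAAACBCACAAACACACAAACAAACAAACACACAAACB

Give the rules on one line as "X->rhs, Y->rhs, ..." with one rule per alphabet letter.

A->CA, B->CB, C->AA

  step 2 ⇒ step 3: AACBAACBAACBAACB ⇒ CA·CA·AA·CB·CA·CA·AA·CB·CA·CA·AA·CB·CA·CA·AA·CB
    A ↦ CA
    B ↦ CB
    C ↦ AA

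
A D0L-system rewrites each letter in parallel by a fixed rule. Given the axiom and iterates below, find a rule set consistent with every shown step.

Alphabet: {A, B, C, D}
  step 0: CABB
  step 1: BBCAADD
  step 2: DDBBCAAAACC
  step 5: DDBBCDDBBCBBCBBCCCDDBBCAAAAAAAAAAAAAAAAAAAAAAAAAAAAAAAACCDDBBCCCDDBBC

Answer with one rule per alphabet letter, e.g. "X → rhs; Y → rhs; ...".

  step 1 ⇒ step 2: BBCAADD ⇒ D·D·BBC·AA·AA·C·C
    A ↦ AA
    B ↦ D
    C ↦ BBC
    D ↦ C

A->AA, B->D, C->BBC, D->C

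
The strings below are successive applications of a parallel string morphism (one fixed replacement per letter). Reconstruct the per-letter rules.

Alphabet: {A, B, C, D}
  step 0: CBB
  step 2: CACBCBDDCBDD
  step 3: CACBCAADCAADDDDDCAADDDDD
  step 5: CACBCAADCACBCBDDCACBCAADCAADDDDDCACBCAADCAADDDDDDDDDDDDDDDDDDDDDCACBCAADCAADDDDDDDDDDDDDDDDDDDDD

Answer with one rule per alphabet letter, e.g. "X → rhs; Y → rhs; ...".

  step 2 ⇒ step 3: CACBCBDDCBDD ⇒ CA·CB·CA·AD·CA·AD·DD·DD·CA·AD·DD·DD
    A ↦ CB
    B ↦ AD
    C ↦ CA
    D ↦ DD

A->CB, B->AD, C->CA, D->DD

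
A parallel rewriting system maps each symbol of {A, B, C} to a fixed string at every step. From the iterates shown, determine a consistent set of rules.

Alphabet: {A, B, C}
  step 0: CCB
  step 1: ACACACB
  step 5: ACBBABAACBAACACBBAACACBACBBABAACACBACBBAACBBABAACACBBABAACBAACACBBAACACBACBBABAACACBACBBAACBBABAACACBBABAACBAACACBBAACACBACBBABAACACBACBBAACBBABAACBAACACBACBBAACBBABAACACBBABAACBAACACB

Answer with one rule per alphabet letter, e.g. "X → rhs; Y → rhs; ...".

  step 0 ⇒ step 1: CCB ⇒ AC·AC·ACB
    B ↦ ACB
    C ↦ AC
    A ↦ BA  (constrained at step 1)

A->BA, B->ACB, C->AC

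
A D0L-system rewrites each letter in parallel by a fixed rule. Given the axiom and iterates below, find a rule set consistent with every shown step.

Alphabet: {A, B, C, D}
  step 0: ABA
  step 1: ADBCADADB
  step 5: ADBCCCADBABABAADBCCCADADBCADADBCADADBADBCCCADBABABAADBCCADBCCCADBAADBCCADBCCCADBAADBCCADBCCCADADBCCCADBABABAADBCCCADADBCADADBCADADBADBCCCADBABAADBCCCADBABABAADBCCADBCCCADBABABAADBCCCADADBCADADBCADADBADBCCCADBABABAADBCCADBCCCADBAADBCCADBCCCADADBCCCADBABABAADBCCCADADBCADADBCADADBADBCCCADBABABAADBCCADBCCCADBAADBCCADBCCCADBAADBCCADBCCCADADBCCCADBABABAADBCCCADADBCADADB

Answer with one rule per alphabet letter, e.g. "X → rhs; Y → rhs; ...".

  step 0 ⇒ step 1: ABA ⇒ ADB·CAD·ADB
    A ↦ ADB
    B ↦ CAD
    C ↦ BA  (constrained at step 1)
    D ↦ CC  (constrained at step 1)

A->ADB, B->CAD, C->BA, D->CC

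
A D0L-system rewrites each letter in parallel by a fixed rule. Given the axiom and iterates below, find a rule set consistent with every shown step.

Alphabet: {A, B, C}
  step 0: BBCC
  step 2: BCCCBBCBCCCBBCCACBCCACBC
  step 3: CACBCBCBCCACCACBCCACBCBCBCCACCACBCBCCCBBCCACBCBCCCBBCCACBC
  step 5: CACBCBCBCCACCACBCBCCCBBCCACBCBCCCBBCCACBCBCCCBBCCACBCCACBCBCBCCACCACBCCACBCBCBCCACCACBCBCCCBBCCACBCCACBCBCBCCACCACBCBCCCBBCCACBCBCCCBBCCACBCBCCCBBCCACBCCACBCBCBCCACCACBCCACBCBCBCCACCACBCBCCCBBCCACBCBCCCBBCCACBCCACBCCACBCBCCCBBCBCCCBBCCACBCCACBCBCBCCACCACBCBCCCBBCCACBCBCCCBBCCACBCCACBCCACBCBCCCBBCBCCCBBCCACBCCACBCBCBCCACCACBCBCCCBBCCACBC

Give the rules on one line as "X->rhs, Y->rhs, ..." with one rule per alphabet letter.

  step 2 ⇒ step 3: BCCCBBCBCCCBBCCACBCCACBC ⇒ CAC·BC·BC·BC·CAC·CAC·BC·CAC·BC·BC·BC·CAC·CAC·BC·BC·CCB·BC·CAC·BC·BC·CCB·BC·CAC·BC
    A ↦ CCB
    B ↦ CAC
    C ↦ BC

A->CCB, B->CAC, C->BC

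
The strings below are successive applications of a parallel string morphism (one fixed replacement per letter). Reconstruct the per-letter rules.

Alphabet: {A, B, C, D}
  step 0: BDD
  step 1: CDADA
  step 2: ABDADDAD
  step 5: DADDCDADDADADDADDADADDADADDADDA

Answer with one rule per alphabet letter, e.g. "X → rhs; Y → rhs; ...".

A->D, B->C, C->AB, D->DA

  step 1 ⇒ step 2: CDADA ⇒ AB·DA·D·DA·D
    A ↦ D
    C ↦ AB
    D ↦ DA
  step 0 ⇒ step 1: BDD ⇒ C·DA·DA
    B ↦ C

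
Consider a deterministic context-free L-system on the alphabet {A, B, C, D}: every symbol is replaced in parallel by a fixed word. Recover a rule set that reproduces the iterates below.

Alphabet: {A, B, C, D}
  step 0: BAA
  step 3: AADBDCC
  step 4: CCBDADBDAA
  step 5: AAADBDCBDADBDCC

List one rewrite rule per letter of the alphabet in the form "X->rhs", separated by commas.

A->C, B->AD, C->A, D->BD

  step 4 ⇒ step 5: CCBDADBDAA ⇒ A·A·AD·BD·C·BD·AD·BD·C·C
    A ↦ C
    B ↦ AD
    C ↦ A
    D ↦ BD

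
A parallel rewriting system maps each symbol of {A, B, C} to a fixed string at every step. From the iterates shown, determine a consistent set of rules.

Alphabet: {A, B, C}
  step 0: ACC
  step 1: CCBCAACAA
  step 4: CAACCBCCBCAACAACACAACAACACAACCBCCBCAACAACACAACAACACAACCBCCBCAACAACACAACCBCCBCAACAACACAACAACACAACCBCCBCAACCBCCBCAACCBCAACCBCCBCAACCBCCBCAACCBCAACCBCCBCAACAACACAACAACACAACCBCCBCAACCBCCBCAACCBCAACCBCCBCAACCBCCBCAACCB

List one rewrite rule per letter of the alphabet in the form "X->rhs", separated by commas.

  step 0 ⇒ step 1: ACC ⇒ CCB·CAA·CAA
    A ↦ CCB
    C ↦ CAA
    B ↦ CA  (constrained at step 1)

A->CCB, B->CA, C->CAA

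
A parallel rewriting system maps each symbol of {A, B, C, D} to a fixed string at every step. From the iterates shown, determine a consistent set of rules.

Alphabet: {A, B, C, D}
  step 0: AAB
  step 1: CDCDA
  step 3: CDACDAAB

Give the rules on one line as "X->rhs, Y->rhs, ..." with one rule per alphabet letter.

A->CD, B->A, C->A, D->B

  step 0 ⇒ step 1: AAB ⇒ CD·CD·A
    A ↦ CD
    B ↦ A
    C ↦ A  (constrained at step 1)
    D ↦ B  (constrained at step 1)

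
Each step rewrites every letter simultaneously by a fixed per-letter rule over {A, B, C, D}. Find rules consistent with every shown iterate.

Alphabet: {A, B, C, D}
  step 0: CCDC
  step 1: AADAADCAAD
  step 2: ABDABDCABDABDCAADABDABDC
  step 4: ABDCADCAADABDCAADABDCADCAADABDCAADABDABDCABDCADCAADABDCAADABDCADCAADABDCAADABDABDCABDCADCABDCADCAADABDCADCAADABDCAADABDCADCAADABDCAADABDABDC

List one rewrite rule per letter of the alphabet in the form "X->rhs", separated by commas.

A->ABD, B->CAD, C->AAD, D->C

  step 1 ⇒ step 2: AADAADCAAD ⇒ ABD·ABD·C·ABD·ABD·C·AAD·ABD·ABD·C
    A ↦ ABD
    C ↦ AAD
    D ↦ C
    B ↦ CAD  (constrained at step 2)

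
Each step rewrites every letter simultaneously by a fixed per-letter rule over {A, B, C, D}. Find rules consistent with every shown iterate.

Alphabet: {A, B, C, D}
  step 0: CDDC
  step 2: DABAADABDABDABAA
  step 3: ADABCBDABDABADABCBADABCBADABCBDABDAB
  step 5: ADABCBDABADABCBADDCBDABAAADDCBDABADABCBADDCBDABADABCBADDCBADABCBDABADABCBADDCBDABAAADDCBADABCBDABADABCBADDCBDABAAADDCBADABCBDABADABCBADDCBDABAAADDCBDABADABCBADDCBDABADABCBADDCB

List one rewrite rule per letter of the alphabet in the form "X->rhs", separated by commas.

  step 2 ⇒ step 3: DABAADABDABDABAA ⇒ A·DAB·CB·DAB·DAB·A·DAB·CB·A·DAB·CB·A·DAB·CB·DAB·DAB
    A ↦ DAB
    B ↦ CB
    D ↦ A
    C ↦ ADD  (constrained at step 0)

A->DAB, B->CB, C->ADD, D->A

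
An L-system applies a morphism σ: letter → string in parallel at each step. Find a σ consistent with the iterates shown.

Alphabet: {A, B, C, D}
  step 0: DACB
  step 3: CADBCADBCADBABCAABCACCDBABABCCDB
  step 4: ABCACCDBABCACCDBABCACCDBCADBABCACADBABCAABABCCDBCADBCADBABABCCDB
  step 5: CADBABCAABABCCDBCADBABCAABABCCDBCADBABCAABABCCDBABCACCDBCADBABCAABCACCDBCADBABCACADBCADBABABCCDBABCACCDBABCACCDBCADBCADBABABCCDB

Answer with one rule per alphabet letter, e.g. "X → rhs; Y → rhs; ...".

A->CA, B->DB, C->AB, D->CC

  step 4 ⇒ step 5: ABCACCDBABCACCDBABCACCDBCADBABCACADBABCAABABCCDBCADBCADBABABCCDB ⇒ CA·DB·AB·CA·AB·AB·CC·DB·CA·DB·AB·CA·AB·AB·CC·DB·CA·DB·AB·CA·AB·AB·CC·DB·AB·CA·CC·DB·CA·DB·AB·CA·AB·CA·CC·DB·CA·DB·AB·CA·CA·DB·CA·DB·AB·AB·CC·DB·AB·CA·CC·DB·AB·CA·CC·DB·CA·DB·CA·DB·AB·AB·CC·DB
    A ↦ CA
    B ↦ DB
    C ↦ AB
    D ↦ CC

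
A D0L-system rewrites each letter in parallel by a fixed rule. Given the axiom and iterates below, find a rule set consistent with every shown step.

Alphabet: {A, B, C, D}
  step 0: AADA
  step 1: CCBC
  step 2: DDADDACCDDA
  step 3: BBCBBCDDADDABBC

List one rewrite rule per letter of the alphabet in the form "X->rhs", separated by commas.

A->C, B->CC, C->DDA, D->B

  step 2 ⇒ step 3: DDADDACCDDA ⇒ B·B·C·B·B·C·DDA·DDA·B·B·C
    A ↦ C
    C ↦ DDA
    D ↦ B
  step 1 ⇒ step 2: CCBC ⇒ DDA·DDA·CC·DDA
    B ↦ CC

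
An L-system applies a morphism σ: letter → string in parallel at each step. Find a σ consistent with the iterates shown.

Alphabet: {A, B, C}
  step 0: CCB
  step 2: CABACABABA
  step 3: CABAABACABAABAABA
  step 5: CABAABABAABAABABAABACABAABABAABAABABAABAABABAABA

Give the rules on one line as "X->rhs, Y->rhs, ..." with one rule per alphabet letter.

A->BA, B->A, C->CA

  step 2 ⇒ step 3: CABACABABA ⇒ CA·BA·A·BA·CA·BA·A·BA·A·BA
    A ↦ BA
    B ↦ A
    C ↦ CA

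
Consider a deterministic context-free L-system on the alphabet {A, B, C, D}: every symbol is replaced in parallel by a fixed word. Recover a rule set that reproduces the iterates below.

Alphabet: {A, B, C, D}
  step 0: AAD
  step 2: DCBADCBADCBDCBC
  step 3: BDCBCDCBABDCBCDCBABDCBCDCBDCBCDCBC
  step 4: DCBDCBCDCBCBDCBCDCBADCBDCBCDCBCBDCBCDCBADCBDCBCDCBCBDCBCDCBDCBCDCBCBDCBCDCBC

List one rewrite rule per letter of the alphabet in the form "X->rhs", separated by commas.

  step 3 ⇒ step 4: BDCBCDCBABDCBCDCBABDCBCDCBDCBCDCBC ⇒ DC·BDC·BC·DC·BC·BDC·BC·DC·BA·DC·BDC·BC·DC·BC·BDC·BC·DC·BA·DC·BDC·BC·DC·BC·BDC·BC·DC·BDC·BC·DC·BC·BDC·BC·DC·BC
    A ↦ BA
    B ↦ DC
    C ↦ BC
    D ↦ BDC

A->BA, B->DC, C->BC, D->BDC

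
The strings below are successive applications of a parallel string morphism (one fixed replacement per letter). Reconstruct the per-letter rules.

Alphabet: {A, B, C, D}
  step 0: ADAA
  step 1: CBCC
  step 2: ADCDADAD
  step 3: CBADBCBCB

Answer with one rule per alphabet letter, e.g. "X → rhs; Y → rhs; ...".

  step 2 ⇒ step 3: ADCDADAD ⇒ C·B·AD·B·C·B·C·B
    A ↦ C
    C ↦ AD
    D ↦ B
  step 1 ⇒ step 2: CBCC ⇒ AD·CD·AD·AD
    B ↦ CD

A->C, B->CD, C->AD, D->B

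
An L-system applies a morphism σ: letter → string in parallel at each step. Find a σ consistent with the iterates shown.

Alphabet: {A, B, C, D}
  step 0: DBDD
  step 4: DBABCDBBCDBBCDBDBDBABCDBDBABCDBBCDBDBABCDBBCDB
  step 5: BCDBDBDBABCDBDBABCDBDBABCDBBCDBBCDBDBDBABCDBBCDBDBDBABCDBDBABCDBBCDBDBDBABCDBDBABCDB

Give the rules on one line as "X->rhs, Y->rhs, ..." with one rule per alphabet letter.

  step 4 ⇒ step 5: DBABCDBBCDBBCDBDBDBABCDBDBABCDBBCDBDBABCDBBCDB ⇒ BC·DB·DB·DB·A·BC·DB·DB·A·BC·DB·DB·A·BC·DB·BC·DB·BC·DB·DB·DB·A·BC·DB·BC·DB·DB·DB·A·BC·DB·DB·A·BC·DB·BC·DB·DB·DB·A·BC·DB·DB·A·BC·DB
    A ↦ DB
    B ↦ DB
    C ↦ A
    D ↦ BC

A->DB, B->DB, C->A, D->BC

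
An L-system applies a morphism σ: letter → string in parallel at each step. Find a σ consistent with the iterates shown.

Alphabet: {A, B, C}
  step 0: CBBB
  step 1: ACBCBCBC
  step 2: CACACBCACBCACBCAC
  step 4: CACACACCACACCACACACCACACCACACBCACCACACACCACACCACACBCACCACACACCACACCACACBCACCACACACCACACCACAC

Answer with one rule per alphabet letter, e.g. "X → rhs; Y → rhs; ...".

A->CAC, B->BC, C->AC

  step 1 ⇒ step 2: ACBCBCBC ⇒ CAC·AC·BC·AC·BC·AC·BC·AC
    A ↦ CAC
    B ↦ BC
    C ↦ AC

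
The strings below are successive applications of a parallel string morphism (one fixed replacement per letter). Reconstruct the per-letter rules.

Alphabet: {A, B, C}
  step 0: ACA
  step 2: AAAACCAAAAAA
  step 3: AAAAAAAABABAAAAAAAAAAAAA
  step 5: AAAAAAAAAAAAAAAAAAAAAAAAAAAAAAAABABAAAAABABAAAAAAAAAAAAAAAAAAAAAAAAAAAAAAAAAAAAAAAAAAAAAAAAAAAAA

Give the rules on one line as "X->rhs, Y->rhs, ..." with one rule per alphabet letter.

  step 2 ⇒ step 3: AAAACCAAAAAA ⇒ AA·AA·AA·AA·BA·BA·AA·AA·AA·AA·AA·AA
    A ↦ AA
    C ↦ BA
    B ↦ CC  (constrained at step 3)

A->AA, B->CC, C->BA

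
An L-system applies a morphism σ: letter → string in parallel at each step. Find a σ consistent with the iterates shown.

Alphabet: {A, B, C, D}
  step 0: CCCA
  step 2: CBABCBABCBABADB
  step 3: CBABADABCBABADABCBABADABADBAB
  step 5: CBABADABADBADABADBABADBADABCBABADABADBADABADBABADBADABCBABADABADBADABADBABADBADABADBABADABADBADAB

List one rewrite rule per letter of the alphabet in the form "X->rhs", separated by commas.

A->AD, B->AB, C->CB, D->B

  step 2 ⇒ step 3: CBABCBABCBABADB ⇒ CB·AB·AD·AB·CB·AB·AD·AB·CB·AB·AD·AB·AD·B·AB
    A ↦ AD
    B ↦ AB
    C ↦ CB
    D ↦ B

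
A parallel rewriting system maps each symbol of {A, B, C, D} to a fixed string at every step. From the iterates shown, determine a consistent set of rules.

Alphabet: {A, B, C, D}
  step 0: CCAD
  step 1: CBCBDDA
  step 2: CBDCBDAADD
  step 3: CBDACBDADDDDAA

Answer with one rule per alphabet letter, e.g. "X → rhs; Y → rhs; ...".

A->DD, B->D, C->CB, D->A

  step 2 ⇒ step 3: CBDCBDAADD ⇒ CB·D·A·CB·D·A·DD·DD·A·A
    A ↦ DD
    B ↦ D
    C ↦ CB
    D ↦ A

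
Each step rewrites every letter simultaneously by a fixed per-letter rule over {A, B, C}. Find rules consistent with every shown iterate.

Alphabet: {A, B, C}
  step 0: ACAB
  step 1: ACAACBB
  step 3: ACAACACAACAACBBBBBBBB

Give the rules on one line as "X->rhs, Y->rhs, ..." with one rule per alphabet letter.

A->AC, B->BB, C->A

  step 0 ⇒ step 1: ACAB ⇒ AC·A·AC·BB
    A ↦ AC
    B ↦ BB
    C ↦ A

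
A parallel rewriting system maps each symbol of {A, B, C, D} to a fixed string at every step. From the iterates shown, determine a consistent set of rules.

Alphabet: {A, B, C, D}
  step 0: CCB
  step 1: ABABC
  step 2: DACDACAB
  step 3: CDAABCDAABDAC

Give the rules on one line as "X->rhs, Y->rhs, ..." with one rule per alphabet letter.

A->DA, B->C, C->AB, D->C

  step 2 ⇒ step 3: DACDACAB ⇒ C·DA·AB·C·DA·AB·DA·C
    A ↦ DA
    B ↦ C
    C ↦ AB
    D ↦ C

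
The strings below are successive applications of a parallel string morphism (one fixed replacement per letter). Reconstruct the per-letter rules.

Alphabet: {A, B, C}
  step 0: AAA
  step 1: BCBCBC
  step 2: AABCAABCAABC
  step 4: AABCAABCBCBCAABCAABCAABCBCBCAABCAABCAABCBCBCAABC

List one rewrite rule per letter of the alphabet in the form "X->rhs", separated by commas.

  step 1 ⇒ step 2: BCBCBC ⇒ AA·BC·AA·BC·AA·BC
    B ↦ AA
    C ↦ BC
  step 0 ⇒ step 1: AAA ⇒ BC·BC·BC
    A ↦ BC

A->BC, B->AA, C->BC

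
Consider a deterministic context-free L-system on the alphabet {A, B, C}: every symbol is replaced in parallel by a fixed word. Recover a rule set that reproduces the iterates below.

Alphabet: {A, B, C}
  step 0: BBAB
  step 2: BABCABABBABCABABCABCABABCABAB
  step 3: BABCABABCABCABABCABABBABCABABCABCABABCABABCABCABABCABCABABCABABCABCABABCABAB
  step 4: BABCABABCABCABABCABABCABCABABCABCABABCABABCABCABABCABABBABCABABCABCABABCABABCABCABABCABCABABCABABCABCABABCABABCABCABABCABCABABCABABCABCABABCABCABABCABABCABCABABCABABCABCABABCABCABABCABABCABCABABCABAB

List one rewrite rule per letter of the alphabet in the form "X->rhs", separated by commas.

  step 3 ⇒ step 4: BABCABABCABCABABCABABBABCABABCABCABABCABABCABCABABCABCABABCABABCABCABABCABAB ⇒ BAB·CA·BAB·CAB·CA·BAB·CA·BAB·CAB·CA·BAB·CAB·CA·BAB·CA·BAB·CAB·CA·BAB·CA·BAB·BAB·CA·BAB·CAB·CA·BAB·CA·BAB·CAB·CA·BAB·CAB·CA·BAB·CA·BAB·CAB·CA·BAB·CA·BAB·CAB·CA·BAB·CAB·CA·BAB·CA·BAB·CAB·CA·BAB·CAB·CA·BAB·CA·BAB·CAB·CA·BAB·CA·BAB·CAB·CA·BAB·CAB·CA·BAB·CA·BAB·CAB·CA·BAB·CA·BAB
    A ↦ CA
    B ↦ BAB
    C ↦ CAB

A->CA, B->BAB, C->CAB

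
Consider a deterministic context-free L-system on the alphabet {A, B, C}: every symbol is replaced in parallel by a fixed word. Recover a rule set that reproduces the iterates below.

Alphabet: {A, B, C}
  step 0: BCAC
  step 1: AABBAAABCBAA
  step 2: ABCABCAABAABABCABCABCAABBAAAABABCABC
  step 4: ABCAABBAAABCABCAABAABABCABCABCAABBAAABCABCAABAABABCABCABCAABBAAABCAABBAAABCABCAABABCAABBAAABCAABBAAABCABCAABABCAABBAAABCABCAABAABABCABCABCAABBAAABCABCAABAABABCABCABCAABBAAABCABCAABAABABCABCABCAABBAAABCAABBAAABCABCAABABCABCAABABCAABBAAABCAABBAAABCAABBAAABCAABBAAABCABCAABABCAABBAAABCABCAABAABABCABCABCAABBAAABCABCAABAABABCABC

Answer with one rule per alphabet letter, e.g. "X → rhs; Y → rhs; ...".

A->ABC, B->AAB, C->BAA

  step 1 ⇒ step 2: AABBAAABCBAA ⇒ ABC·ABC·AAB·AAB·ABC·ABC·ABC·AAB·BAA·AAB·ABC·ABC
    A ↦ ABC
    B ↦ AAB
    C ↦ BAA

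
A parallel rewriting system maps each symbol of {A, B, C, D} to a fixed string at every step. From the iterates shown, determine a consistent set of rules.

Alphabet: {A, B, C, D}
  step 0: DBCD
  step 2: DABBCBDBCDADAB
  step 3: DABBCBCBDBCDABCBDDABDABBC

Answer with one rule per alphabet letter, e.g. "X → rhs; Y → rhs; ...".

  step 2 ⇒ step 3: DABBCBDBCDADAB ⇒ DA·B·BC·BC·BD·BC·DA·BC·BD·DA·B·DA·B·BC
    A ↦ B
    B ↦ BC
    C ↦ BD
    D ↦ DA

A->B, B->BC, C->BD, D->DA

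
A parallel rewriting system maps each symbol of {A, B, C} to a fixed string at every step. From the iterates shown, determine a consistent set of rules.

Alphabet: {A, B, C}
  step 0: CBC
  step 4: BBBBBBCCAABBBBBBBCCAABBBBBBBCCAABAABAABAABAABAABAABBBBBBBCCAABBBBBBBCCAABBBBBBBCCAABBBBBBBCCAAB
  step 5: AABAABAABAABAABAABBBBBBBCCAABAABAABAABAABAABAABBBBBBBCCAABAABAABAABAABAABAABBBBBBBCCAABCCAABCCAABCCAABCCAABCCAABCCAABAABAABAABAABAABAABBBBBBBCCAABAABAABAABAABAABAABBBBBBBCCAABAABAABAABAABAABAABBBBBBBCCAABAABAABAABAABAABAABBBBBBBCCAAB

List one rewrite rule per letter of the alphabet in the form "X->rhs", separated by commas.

A->C, B->AAB, C->BBB

  step 4 ⇒ step 5: BBBBBBCCAABBBBBBBCCAABBBBBBBCCAABAABAABAABAABAABAABBBBBBBCCAABBBBBBBCCAABBBBBBBCCAABBBBBBBCCAAB ⇒ AAB·AAB·AAB·AAB·AAB·AAB·BBB·BBB·C·C·AAB·AAB·AAB·AAB·AAB·AAB·AAB·BBB·BBB·C·C·AAB·AAB·AAB·AAB·AAB·AAB·AAB·BBB·BBB·C·C·AAB·C·C·AAB·C·C·AAB·C·C·AAB·C·C·AAB·C·C·AAB·C·C·AAB·AAB·AAB·AAB·AAB·AAB·AAB·BBB·BBB·C·C·AAB·AAB·AAB·AAB·AAB·AAB·AAB·BBB·BBB·C·C·AAB·AAB·AAB·AAB·AAB·AAB·AAB·BBB·BBB·C·C·AAB·AAB·AAB·AAB·AAB·AAB·AAB·BBB·BBB·C·C·AAB
    A ↦ C
    B ↦ AAB
    C ↦ BBB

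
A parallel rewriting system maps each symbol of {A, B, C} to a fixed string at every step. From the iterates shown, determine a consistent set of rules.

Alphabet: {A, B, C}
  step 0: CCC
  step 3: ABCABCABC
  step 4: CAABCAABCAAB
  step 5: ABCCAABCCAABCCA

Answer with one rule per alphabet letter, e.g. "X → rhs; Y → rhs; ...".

A->C, B->A, C->AB

  step 4 ⇒ step 5: CAABCAABCAAB ⇒ AB·C·C·A·AB·C·C·A·AB·C·C·A
    A ↦ C
    B ↦ A
    C ↦ AB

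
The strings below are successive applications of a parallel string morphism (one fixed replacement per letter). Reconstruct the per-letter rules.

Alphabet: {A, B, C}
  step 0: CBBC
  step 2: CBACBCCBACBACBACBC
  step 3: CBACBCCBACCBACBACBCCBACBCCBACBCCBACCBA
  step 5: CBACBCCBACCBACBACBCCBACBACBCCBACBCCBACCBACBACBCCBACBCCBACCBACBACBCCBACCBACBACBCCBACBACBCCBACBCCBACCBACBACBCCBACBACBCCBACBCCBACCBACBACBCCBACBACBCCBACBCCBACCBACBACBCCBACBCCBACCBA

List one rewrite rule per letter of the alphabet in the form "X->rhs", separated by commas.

  step 2 ⇒ step 3: CBACBCCBACBACBACBC ⇒ CBA·C·BC·CBA·C·CBA·CBA·C·BC·CBA·C·BC·CBA·C·BC·CBA·C·CBA
    A ↦ BC
    B ↦ C
    C ↦ CBA

A->BC, B->C, C->CBA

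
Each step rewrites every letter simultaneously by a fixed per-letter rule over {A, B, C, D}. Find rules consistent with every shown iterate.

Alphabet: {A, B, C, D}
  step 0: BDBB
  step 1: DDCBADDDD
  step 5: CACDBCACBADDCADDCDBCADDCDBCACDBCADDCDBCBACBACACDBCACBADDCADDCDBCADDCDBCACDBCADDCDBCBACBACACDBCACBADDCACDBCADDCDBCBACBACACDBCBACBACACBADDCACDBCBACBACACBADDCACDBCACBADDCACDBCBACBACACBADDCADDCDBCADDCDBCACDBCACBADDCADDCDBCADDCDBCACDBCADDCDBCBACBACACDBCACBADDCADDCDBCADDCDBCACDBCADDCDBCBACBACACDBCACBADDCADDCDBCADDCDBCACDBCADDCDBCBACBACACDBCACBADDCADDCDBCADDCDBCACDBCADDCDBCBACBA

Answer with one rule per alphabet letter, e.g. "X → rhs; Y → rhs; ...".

  step 0 ⇒ step 1: BDBB ⇒ DD·CBA·DD·DD
    B ↦ DD
    D ↦ CBA
    A ↦ CDB  (constrained at step 1)
    C ↦ CA  (constrained at step 1)

A->CDB, B->DD, C->CA, D->CBA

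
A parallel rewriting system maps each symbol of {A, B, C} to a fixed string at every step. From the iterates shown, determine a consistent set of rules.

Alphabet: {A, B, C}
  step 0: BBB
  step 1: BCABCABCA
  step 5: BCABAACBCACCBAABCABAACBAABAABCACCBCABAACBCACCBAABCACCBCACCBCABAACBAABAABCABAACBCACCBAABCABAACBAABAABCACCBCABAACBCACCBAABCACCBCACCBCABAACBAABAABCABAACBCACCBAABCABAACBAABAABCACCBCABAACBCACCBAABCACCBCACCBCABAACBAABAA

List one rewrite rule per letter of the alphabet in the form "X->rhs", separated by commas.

A->C, B->BCA, C->BAA

  step 0 ⇒ step 1: BBB ⇒ BCA·BCA·BCA
    B ↦ BCA
    A ↦ C  (constrained at step 1)
    C ↦ BAA  (constrained at step 1)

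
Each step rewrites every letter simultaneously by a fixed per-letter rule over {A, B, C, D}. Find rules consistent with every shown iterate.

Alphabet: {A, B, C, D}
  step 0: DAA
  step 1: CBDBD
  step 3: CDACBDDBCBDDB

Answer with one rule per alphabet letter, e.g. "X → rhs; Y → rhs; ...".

  step 0 ⇒ step 1: DAA ⇒ C·BD·BD
    A ↦ BD
    D ↦ C
    B ↦ DA  (constrained at step 1)
    C ↦ DB  (constrained at step 1)

A->BD, B->DA, C->DB, D->C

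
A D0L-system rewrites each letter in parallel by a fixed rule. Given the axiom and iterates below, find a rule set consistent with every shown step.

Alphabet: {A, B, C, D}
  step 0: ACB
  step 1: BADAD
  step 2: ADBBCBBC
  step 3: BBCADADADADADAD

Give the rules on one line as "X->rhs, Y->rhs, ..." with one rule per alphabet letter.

  step 2 ⇒ step 3: ADBBCBBC ⇒ B·BC·AD·AD·AD·AD·AD·AD
    A ↦ B
    B ↦ AD
    C ↦ AD
    D ↦ BC

A->B, B->AD, C->AD, D->BC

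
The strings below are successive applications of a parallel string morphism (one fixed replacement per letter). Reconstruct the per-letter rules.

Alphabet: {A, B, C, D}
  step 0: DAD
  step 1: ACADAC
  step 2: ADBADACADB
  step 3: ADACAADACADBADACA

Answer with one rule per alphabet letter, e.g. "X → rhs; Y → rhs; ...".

  step 2 ⇒ step 3: ADBADACADB ⇒ AD·AC·A·AD·AC·AD·B·AD·AC·A
    A ↦ AD
    B ↦ A
    C ↦ B
    D ↦ AC

A->AD, B->A, C->B, D->AC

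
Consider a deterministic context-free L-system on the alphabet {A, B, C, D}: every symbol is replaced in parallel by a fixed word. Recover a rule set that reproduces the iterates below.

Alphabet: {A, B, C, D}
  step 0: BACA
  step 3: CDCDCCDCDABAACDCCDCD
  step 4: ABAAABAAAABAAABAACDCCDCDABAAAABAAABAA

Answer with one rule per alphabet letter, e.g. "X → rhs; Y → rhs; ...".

  step 3 ⇒ step 4: CDCDCCDCDABAACDCCDCD ⇒ A·BAA·A·BAA·A·A·BAA·A·BAA·CD·C·CD·CD·A·BAA·A·A·BAA·A·BAA
    A ↦ CD
    B ↦ C
    C ↦ A
    D ↦ BAA

A->CD, B->C, C->A, D->BAA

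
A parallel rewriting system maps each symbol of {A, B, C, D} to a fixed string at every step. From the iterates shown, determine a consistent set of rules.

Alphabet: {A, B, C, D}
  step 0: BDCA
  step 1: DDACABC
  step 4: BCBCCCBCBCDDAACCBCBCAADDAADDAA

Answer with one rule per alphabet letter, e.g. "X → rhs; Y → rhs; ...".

A->BC, B->DDA, C->A, D->C

  step 0 ⇒ step 1: BDCA ⇒ DDA·C·A·BC
    A ↦ BC
    B ↦ DDA
    C ↦ A
    D ↦ C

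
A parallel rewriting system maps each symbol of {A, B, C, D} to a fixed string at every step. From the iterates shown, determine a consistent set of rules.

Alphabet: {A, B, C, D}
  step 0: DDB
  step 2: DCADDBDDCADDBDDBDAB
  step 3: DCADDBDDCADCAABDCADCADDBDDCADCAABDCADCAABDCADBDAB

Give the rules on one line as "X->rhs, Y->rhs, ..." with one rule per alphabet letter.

  step 2 ⇒ step 3: DCADDBDDCADDBDDBDAB ⇒ DCA·D·DBD·DCA·DCA·AB·DCA·DCA·D·DBD·DCA·DCA·AB·DCA·DCA·AB·DCA·DBD·AB
    A ↦ DBD
    B ↦ AB
    C ↦ D
    D ↦ DCA

A->DBD, B->AB, C->D, D->DCA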